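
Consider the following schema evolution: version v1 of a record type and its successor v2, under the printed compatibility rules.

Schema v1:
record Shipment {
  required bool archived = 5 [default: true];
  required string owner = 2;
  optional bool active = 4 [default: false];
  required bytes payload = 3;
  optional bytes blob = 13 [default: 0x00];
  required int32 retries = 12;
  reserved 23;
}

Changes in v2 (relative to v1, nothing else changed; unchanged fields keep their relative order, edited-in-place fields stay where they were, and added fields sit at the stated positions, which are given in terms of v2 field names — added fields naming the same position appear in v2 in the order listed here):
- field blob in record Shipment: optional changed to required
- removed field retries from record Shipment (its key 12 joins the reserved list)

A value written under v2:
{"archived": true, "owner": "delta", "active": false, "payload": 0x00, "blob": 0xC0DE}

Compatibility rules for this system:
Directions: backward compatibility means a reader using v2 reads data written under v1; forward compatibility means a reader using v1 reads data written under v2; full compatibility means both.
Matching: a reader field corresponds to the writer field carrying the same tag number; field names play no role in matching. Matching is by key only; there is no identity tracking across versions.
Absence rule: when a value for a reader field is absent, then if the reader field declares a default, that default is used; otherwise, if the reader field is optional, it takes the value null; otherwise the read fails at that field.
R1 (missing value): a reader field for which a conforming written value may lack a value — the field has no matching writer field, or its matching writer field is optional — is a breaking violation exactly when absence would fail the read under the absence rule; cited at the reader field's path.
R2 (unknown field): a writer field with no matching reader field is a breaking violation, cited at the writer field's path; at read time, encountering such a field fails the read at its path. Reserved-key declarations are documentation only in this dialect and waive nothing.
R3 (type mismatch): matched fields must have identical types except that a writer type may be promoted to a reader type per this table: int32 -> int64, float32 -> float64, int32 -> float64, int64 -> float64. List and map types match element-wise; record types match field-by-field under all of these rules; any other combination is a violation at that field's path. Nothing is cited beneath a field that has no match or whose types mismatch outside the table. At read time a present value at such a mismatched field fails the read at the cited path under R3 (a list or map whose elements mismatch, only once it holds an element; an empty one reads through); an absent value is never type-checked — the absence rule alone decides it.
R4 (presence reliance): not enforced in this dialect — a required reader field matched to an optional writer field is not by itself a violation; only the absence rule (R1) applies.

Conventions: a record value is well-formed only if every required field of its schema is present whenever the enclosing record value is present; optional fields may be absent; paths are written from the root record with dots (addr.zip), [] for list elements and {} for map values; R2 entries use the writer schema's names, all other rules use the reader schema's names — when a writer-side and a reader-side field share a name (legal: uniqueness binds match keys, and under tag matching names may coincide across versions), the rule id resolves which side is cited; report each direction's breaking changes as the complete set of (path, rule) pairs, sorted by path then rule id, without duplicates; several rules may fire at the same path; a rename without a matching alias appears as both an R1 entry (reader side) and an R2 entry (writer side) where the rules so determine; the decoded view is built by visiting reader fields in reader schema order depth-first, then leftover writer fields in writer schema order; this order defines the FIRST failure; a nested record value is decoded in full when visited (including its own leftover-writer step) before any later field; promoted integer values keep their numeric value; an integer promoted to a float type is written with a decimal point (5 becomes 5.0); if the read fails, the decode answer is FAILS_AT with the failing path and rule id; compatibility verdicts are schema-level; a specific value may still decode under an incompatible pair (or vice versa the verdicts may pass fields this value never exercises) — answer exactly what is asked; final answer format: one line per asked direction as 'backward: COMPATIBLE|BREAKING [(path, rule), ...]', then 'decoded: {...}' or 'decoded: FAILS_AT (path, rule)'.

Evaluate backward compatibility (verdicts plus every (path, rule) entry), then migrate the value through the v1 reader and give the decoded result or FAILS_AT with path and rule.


arrows below run writer -> reader for Shipment
checking backward for Shipment: reader v2 against writer v1:
  archived: paired with writer archived (bool -> bool; writer required)
  owner: paired with writer owner (string -> string; writer required)
  active: paired with writer active (bool -> bool; writer optional)
  payload: paired with writer payload (bytes -> bytes; writer required)
  blob: paired with writer blob (bytes -> bytes; writer optional)
  writer field retries has no reader counterpart
  breaking: (retries, R2)
  => backward: BREAKING (1)
decode walk for Shipment under reader schema v1:
  archived := true
  owner := "delta"
  active := false
  payload := 0x00
  blob := 0xC0DE
  read fails at retries under R1 (no fill)
  => FAILS_AT (retries, R1)
the rest of the Shipment diff is inert for this question:
  field blob in record Shipment: optional changed to required -> triggers nothing under Shipment's printed rules — same verdict

backward: BREAKING [(retries, R2)]; decoded: FAILS_AT (retries, R1)


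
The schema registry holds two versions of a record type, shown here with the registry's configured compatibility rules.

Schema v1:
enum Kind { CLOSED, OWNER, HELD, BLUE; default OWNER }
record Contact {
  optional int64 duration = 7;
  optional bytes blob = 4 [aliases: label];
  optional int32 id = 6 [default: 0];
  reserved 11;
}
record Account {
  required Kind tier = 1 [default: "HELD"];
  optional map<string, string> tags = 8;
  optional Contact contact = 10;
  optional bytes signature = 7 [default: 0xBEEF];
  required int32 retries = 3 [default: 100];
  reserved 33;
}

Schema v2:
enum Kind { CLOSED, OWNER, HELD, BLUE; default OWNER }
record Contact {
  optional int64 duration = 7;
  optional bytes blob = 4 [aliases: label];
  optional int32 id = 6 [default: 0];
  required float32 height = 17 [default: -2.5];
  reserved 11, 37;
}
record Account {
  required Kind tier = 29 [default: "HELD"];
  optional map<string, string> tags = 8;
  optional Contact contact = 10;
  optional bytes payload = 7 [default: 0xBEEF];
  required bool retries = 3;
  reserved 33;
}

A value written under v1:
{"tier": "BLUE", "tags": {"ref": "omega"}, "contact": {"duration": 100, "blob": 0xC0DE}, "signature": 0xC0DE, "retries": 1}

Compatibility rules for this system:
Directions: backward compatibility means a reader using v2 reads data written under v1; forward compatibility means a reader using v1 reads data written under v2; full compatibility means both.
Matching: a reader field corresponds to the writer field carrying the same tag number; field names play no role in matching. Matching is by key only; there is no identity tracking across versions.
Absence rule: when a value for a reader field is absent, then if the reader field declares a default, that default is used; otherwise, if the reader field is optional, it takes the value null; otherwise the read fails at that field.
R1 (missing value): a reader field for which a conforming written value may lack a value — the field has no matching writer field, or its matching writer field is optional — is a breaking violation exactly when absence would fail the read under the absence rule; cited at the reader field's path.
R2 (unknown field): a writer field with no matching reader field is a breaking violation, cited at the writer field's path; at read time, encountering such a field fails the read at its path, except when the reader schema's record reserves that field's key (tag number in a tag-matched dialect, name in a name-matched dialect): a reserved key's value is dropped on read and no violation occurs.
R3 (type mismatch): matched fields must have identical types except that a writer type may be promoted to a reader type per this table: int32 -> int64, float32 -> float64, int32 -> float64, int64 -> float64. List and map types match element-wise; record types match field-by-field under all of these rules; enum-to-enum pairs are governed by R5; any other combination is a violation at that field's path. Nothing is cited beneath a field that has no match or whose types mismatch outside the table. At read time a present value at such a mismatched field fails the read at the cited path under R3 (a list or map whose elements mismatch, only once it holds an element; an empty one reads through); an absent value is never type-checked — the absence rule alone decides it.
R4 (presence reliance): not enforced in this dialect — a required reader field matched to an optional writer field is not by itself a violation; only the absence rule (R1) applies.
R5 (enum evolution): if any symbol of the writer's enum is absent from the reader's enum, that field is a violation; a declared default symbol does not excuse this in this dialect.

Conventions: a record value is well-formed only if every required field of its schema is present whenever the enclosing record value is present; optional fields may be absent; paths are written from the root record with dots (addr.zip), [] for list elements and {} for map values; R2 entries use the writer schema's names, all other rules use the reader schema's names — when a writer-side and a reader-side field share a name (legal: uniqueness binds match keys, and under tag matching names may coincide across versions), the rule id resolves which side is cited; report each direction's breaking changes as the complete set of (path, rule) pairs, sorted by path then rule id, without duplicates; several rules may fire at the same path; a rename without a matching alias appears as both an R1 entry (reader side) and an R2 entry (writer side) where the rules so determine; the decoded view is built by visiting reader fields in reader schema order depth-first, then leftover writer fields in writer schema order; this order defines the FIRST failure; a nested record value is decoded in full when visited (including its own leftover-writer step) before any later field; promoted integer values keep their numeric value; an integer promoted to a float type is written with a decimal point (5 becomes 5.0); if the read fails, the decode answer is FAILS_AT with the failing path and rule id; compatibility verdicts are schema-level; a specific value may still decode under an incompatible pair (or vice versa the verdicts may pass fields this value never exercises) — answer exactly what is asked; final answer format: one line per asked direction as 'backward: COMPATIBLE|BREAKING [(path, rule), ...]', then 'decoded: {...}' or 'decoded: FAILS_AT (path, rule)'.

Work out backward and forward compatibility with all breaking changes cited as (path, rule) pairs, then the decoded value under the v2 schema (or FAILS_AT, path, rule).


the writer's type comes first in each Account pair
backward pass over Account, reader schema v2, writer schema v1:
  tier: no writer match
  map<string, string> -> map<string, string>, writer optional: tags aligns to tags
  Contact -> Contact, writer optional: contact aligns to contact
  bytes -> bytes, writer optional: payload aligns to signature
  int32 -> bool, writer required: retries aligns to retries
  leftover writer field: tier
  int64 -> int64, writer optional: contact.duration aligns to contact.duration
  bytes -> bytes, writer optional: contact.blob aligns to contact.blob
  int32 -> int32, writer optional: contact.id aligns to contact.id
  contact.height: no writer match
  R3 fires at retries
  R2 fires at tier
  backward on Account therefore BREAKING (2)
forward pass over Account, reader schema v1, writer schema v2:
  tier: no writer match
  map<string, string> -> map<string, string>, writer optional: tags aligns to tags
  Contact -> Contact, writer optional: contact aligns to contact
  bytes -> bytes, writer optional: signature aligns to payload
  bool -> int32, writer required: retries aligns to retries
  leftover writer field: tier
  int64 -> int64, writer optional: contact.duration aligns to contact.duration
  bytes -> bytes, writer optional: contact.blob aligns to contact.blob
  int32 -> int32, writer optional: contact.id aligns to contact.id
  leftover writer field: contact.height
  R2 fires at contact.height
  R3 fires at retries
  R2 fires at tier
  forward on Account therefore BREAKING (3)
migrating the Account value to v2:
  tier := "HELD" (absent -> default)
  tags := {"ref": "omega"}
  contact.duration := 100
  contact.blob := 0xC0DE
  contact.id := 0 (absent -> default)
  contact.height := -2.5 (absent -> default)
  payload := 0xC0DE (from writer signature)
  read fails at retries under R3
  => FAILS_AT (retries, R3)

backward: BREAKING [(retries, R3), (tier, R2)]; forward: BREAKING [(contact.height, R2), (retries, R3), (tier, R2)]; decoded: FAILS_AT (retries, R3)


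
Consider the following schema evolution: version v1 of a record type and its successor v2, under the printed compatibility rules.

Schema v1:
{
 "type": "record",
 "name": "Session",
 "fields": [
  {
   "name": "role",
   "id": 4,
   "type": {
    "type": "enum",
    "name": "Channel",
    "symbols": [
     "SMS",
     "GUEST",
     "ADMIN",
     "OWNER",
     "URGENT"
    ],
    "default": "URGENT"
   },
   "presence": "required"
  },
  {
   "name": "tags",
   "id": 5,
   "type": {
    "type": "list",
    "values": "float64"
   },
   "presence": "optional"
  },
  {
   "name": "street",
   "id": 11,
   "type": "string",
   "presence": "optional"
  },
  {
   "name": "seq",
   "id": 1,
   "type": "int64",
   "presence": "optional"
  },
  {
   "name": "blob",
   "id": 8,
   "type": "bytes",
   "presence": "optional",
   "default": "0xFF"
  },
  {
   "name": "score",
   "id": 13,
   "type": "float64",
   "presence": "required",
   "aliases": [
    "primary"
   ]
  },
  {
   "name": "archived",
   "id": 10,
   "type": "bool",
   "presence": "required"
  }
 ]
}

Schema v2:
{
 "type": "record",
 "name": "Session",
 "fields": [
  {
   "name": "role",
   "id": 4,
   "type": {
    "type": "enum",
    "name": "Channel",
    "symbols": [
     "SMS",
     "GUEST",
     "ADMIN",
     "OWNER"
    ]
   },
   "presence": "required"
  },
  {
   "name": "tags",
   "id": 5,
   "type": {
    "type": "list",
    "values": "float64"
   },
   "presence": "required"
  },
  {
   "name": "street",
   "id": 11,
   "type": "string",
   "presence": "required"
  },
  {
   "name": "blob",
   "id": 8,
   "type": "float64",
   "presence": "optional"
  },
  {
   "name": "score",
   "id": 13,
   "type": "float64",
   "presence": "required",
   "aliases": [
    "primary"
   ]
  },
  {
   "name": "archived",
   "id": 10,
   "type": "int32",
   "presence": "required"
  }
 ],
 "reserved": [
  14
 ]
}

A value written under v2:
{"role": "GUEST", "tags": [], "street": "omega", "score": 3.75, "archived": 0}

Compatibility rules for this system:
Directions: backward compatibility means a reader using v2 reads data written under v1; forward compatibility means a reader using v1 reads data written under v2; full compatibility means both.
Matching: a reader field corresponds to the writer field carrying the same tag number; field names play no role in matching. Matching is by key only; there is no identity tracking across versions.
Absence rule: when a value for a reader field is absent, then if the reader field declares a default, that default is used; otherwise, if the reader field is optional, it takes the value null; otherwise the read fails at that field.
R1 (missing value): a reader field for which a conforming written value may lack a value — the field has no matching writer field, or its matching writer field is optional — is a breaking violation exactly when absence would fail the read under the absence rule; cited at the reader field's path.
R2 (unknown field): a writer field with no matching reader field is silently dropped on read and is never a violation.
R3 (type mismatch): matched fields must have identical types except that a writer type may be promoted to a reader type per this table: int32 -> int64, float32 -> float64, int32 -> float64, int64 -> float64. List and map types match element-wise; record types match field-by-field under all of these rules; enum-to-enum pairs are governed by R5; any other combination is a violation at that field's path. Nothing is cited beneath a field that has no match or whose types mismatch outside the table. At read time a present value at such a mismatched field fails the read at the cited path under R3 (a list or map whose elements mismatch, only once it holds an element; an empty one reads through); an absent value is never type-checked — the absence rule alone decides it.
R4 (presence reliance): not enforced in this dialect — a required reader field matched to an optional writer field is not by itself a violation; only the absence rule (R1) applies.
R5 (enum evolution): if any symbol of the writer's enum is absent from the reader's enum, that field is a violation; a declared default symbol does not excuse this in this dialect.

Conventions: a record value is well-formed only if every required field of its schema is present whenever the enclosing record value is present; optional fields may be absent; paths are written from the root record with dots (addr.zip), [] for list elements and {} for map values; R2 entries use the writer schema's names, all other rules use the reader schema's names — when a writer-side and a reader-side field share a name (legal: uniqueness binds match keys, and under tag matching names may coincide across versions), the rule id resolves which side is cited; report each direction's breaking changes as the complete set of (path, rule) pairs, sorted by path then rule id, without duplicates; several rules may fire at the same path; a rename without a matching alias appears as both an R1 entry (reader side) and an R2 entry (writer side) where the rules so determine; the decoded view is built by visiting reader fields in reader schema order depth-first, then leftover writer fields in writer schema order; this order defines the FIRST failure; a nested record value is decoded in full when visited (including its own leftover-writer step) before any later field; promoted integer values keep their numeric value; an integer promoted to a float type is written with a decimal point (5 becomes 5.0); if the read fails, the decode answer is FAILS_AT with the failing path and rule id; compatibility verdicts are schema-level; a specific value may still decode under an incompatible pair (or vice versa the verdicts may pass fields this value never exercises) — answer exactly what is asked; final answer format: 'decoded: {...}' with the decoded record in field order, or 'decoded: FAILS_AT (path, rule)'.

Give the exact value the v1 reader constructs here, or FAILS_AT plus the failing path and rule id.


decoded: FAILS_AT (archived, R3)

in Session below, arrows point writer -> reader
migrating the Session value to v1:
  role := "GUEST"
  tags := []
  street := "omega"
  seq := null (missing; optional => null)
  blob := 0xFF (missing; default applied)
  score := 3.75
  read fails at archived under R3
  => FAILS_AT (archived, R3)
ruling out the remaining Session differences:
  removed field seq from record Session -> no rule fires on it and the decoded Session view is identical with or without it
  field tags in record Session: optional changed to required -> affects the rule determinations only; this particular Session value decodes identically
  enum Channel (field role in record Session): symbol URGENT removed (it was the default; the default is cleared) -> affects the rule determinations only; this particular Session value decodes identically
  field blob in record Session: type bytes changed to float64 (its default is dropped) -> affects the rule determinations only; this particular Session value decodes identically
  field street in record Session: optional changed to required -> affects the rule determinations only; this particular Session value decodes identically


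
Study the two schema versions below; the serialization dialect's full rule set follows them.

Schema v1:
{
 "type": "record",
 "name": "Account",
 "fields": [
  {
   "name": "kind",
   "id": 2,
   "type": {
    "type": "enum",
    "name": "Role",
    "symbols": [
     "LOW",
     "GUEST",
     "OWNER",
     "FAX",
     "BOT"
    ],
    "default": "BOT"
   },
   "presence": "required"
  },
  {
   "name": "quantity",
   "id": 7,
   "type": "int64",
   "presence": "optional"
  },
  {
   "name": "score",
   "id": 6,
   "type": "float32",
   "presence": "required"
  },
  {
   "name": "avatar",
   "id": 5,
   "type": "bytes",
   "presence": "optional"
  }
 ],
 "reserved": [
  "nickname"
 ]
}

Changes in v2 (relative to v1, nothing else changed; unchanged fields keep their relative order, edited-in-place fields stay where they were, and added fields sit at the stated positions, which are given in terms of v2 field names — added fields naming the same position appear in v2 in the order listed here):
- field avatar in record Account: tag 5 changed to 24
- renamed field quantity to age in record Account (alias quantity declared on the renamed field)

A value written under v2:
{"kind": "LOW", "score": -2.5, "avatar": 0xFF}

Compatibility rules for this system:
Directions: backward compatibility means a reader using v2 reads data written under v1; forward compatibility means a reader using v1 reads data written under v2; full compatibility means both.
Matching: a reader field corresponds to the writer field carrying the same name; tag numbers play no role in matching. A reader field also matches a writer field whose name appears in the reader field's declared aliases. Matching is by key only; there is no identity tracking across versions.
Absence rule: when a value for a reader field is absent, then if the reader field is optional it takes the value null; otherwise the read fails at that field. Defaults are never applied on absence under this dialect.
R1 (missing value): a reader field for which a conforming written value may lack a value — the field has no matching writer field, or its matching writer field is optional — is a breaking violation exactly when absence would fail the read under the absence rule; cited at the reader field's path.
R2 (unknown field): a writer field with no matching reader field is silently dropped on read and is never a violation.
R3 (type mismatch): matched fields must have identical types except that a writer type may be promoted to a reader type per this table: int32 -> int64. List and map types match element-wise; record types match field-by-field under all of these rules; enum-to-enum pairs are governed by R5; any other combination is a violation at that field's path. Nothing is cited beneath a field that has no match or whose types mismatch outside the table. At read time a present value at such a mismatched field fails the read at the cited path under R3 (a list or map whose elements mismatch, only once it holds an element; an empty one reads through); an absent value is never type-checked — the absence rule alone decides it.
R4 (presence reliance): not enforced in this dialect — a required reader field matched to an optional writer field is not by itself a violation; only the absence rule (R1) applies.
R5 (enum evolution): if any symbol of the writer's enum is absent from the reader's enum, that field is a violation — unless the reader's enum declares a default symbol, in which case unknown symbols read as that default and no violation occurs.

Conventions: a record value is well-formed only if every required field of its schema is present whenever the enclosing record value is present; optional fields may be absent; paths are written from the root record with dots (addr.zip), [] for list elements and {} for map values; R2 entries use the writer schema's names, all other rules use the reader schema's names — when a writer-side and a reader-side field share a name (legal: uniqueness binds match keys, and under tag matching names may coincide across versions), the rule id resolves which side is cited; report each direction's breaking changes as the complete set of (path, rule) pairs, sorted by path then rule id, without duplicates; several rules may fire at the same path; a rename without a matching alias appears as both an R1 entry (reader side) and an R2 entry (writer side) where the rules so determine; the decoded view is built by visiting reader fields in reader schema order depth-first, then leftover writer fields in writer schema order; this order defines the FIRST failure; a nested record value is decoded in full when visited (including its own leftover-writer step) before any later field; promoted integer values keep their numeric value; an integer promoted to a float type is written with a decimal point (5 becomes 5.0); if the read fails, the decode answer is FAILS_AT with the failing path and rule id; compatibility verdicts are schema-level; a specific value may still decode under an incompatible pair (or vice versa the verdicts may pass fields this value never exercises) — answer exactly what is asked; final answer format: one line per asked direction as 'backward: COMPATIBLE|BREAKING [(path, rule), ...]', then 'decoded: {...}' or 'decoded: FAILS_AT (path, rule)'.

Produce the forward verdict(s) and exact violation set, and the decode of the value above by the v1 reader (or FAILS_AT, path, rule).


forward: COMPATIBLE []; decoded: {"kind": "LOW", "quantity": null, "score": -2.5, "avatar": 0xFF}

the writer's type comes first in each Account pair
forward analysis of Account with v1 as reader and v2 as writer:
  Role -> Role, writer required: kind aligns to kind
  no writer field matches reader quantity
  float32 -> float32, writer required: score aligns to score
  bytes -> bytes, writer optional: avatar aligns to avatar
  writer field age has no reader counterpart
  nothing fires on Account: forward is COMPATIBLE
decoding the Account value with the v1 reader:
  kind := "LOW"
  quantity := null (absent, optional -> null)
  score := -2.5
  avatar := 0xFF
  => decoded: {"kind": "LOW", "quantity": null, "score": -2.5, "avatar": 0xFF}
diffs on Account not affecting the asked answer:
  field avatar in record Account: tag 5 changed to 24 -> fires no rule on Account, leaving the asked answer as it is
  renamed field quantity to age in record Account (alias quantity declared on the renamed field) -> fires no rule on Account, leaving the asked answer as it is


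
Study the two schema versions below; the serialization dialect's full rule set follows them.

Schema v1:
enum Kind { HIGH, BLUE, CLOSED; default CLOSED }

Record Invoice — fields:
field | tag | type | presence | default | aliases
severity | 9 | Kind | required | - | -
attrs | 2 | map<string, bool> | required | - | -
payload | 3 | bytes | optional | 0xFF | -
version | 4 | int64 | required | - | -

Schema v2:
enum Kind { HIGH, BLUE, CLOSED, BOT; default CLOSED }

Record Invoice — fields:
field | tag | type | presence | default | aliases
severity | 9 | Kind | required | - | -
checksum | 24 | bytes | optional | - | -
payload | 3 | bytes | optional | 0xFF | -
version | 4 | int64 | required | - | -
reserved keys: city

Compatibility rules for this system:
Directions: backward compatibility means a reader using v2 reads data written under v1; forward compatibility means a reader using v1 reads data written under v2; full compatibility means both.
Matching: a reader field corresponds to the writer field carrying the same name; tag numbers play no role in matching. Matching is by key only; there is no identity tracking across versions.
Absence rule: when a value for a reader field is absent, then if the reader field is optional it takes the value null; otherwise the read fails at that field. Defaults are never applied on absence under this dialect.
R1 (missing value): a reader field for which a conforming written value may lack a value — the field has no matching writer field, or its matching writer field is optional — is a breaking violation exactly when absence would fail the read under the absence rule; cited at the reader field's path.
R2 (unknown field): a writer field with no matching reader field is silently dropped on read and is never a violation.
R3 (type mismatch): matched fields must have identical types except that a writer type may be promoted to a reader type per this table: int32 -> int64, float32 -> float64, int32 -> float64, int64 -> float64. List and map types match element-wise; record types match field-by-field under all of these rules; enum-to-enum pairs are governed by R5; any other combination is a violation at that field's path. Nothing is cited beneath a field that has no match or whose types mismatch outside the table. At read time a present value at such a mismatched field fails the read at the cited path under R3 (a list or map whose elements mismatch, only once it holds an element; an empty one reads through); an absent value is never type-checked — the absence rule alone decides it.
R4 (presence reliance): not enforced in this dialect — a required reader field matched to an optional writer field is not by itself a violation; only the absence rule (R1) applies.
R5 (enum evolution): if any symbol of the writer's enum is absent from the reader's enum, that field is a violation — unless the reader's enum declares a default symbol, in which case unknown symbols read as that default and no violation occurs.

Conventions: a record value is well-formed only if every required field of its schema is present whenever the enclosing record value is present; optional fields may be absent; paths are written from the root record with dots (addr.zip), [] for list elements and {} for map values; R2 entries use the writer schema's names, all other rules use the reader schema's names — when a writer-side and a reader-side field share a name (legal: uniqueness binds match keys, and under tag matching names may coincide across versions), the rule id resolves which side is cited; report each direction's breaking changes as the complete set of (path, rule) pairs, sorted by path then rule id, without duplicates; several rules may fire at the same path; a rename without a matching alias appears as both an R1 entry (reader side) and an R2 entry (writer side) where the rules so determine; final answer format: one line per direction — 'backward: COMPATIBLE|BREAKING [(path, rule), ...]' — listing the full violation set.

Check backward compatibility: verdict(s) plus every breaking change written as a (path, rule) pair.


backward: COMPATIBLE []

in Invoice below, arrows point writer -> reader
backward for Invoice (reader v2, writer v1):
  severity: paired with writer severity (Kind -> Kind; writer required)
  checksum: no writer-side match
  payload: paired with writer payload (bytes -> bytes; writer optional)
  version: paired with writer version (int64 -> int64; writer required)
  attrs (writer side), unknown to reader
  => no violations; backward on Invoice: COMPATIBLE
ruling out the remaining Invoice differences:
  enum Kind (field severity in record Invoice): symbol BOT added -> triggers nothing under Invoice's printed rules — same verdict
  added field checksum to record Invoice: optional bytes, tag 24 (in v2 it sits immediately before payload) -> triggers nothing under Invoice's printed rules — same verdict
  removed field attrs from record Invoice -> its effect on Invoice is confined to the forward direction, not asked


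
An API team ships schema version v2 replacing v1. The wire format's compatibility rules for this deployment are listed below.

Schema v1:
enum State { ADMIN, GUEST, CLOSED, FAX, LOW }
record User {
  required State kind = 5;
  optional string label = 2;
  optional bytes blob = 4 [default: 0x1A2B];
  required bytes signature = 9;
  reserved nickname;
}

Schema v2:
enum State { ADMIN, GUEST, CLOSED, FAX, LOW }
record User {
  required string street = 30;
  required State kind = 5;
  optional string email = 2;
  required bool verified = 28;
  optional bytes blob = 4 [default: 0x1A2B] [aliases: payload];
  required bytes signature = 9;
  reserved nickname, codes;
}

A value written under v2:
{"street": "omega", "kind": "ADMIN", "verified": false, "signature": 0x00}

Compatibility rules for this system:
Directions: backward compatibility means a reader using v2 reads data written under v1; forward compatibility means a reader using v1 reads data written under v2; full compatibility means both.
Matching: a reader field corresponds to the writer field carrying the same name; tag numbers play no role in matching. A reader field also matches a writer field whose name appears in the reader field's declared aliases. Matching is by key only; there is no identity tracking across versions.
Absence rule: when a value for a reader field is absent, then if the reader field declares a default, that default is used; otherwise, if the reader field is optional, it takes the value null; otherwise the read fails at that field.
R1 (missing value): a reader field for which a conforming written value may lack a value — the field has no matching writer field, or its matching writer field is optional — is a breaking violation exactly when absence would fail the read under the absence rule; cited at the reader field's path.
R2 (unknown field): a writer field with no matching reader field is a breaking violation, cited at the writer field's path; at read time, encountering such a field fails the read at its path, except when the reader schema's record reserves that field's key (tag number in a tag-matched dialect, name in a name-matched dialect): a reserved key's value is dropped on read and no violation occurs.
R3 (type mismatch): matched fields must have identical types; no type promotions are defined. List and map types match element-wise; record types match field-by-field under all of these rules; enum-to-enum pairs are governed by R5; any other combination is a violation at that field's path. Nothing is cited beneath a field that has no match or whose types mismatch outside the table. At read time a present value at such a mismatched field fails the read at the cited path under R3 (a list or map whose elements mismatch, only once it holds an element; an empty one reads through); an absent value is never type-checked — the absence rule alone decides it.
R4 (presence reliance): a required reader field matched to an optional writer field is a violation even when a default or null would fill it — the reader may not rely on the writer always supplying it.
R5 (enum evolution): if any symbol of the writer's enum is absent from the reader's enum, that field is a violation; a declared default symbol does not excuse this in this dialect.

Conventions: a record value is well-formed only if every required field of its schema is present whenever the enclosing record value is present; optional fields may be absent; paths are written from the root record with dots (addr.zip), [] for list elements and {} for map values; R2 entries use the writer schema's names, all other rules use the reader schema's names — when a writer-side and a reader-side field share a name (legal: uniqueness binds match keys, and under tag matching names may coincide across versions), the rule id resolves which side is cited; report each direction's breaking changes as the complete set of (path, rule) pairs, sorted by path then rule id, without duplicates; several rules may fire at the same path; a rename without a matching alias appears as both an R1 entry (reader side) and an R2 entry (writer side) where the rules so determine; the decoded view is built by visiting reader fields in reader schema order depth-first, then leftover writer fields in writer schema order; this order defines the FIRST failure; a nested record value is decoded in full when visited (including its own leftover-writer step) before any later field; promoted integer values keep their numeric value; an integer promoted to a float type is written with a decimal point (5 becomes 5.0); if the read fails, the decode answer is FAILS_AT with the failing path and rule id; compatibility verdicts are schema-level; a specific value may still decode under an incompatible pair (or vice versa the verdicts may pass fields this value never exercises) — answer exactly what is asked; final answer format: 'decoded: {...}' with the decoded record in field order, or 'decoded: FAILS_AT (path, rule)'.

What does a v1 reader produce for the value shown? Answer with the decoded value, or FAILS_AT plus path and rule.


decoded: FAILS_AT (street, R2)

in User below, arrows point writer -> reader
decode walk for User under reader schema v1:
  kind := "ADMIN"
  label := null (absent, optional -> null)
  blob := 0x1A2B (absent -> default)
  signature := 0x00
  read fails at street under R2 (unknown field)
  => FAILS_AT (street, R2)
ruling out the remaining User differences:
  added field verified to record User: required bool, tag 28 (in v2 it sits immediately before blob) -> affects the rule determinations only; this particular User value decodes identically
  renamed field label to email in record User -> affects the rule determinations only; this particular User value decodes identically


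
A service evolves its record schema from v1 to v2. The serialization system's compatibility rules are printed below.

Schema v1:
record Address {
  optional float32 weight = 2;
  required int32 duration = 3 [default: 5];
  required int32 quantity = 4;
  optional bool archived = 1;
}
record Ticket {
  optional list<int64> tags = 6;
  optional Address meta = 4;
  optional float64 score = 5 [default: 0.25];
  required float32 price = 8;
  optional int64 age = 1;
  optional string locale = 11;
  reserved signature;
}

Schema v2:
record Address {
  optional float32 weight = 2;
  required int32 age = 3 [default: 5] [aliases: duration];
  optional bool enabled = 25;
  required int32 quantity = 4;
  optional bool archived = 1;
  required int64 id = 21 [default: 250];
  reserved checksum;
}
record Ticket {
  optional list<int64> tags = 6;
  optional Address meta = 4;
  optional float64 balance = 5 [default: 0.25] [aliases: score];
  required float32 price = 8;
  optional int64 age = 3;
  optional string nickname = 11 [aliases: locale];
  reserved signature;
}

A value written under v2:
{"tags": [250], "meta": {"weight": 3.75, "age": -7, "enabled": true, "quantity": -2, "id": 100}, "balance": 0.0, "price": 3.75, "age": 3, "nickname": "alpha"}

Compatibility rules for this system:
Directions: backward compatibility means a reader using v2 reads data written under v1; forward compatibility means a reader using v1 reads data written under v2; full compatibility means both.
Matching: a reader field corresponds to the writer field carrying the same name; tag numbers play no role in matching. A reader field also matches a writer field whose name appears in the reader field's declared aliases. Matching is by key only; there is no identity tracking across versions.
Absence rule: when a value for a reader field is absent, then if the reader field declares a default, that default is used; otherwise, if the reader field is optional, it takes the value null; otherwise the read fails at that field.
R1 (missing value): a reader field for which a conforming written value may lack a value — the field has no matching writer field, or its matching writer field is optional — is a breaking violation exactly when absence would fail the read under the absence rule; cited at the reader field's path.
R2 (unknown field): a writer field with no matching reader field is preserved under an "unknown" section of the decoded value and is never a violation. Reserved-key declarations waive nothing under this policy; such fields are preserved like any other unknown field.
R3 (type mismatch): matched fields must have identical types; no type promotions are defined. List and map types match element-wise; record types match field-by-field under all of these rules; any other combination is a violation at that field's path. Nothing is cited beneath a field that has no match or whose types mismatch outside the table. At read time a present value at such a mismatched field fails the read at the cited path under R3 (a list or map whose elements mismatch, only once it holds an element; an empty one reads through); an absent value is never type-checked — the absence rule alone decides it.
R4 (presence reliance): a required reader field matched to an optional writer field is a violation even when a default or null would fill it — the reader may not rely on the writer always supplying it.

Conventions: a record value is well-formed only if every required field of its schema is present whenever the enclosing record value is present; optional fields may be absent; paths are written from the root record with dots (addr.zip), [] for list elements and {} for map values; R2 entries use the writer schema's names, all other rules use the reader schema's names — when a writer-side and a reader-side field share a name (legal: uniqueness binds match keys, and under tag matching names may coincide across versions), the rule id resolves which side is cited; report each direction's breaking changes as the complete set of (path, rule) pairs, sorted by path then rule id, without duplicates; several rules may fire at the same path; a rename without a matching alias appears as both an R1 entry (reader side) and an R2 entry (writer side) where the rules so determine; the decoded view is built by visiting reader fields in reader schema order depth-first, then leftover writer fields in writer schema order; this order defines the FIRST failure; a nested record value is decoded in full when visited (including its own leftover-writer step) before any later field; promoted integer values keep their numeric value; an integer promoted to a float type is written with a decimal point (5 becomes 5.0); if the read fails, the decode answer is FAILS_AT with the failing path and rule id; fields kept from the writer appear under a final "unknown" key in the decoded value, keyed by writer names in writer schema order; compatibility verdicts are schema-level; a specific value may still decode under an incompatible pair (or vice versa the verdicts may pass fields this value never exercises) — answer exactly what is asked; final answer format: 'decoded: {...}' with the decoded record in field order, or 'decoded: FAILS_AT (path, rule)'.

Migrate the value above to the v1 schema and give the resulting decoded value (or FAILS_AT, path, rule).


each type pair in Ticket: writer, then reader
decode (reader v1):
  tags := [250]
  meta.weight := 3.75
  meta.duration := 5 (no value, default fills)
  meta.quantity := -2
  meta.archived := null (not supplied -> null)
  writer meta.age: kept under "unknown"
  writer meta.enabled: kept under "unknown"
  writer meta.id: kept under "unknown"
  score := 0.25 (no value, default fills)
  price := 3.75
  age := 3
  locale := null (not supplied -> null)
  writer balance: kept under "unknown"
  writer nickname: kept under "unknown"
  => decoded: {"tags": [250], "meta": {"weight": 3.75, "duration": 5, "quantity": -2, "archived": null, "unknown": {"age": -7, "enabled": true, "id": 100}}, "score": 0.25, "price": 3.75, "age": 3, "locale": null, "unknown": {"balance": 0.0, "nickname": "alpha"}}
diffs on Ticket not affecting the asked answer:
  field age in record Ticket: tag 1 changed to 3 -> fires no rule on Ticket under this dialect and leaves the result unchanged

decoded: {"tags": [250], "meta": {"weight": 3.75, "duration": 5, "quantity": -2, "archived": null, "unknown": {"age": -7, "enabled": true, "id": 100}}, "score": 0.25, "price": 3.75, "age": 3, "locale": null, "unknown": {"balance": 0.0, "nickname": "alpha"}}
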